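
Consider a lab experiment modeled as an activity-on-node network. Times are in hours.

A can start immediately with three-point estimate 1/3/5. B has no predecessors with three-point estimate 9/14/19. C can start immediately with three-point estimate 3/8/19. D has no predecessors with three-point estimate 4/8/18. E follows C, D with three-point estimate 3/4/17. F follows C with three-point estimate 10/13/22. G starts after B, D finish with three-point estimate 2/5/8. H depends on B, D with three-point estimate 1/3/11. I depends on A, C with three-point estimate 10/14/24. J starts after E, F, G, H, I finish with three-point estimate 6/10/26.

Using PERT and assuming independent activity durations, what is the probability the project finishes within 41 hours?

0.848

te_A = (1 + 4·3 + 5)/6 = 18/6 = 3; σ²_A = ((5−1)/6)² = 0.444
te_B = (9 + 4·14 + 19)/6 = 84/6 = 14; σ²_B = ((19−9)/6)² = 2.778
te_C = (3 + 4·8 + 19)/6 = 54/6 = 9; σ²_C = ((19−3)/6)² = 7.111
te_D = (4 + 4·8 + 18)/6 = 54/6 = 9; σ²_D = ((18−4)/6)² = 5.444
te_E = (3 + 4·4 + 17)/6 = 36/6 = 6; σ²_E = ((17−3)/6)² = 5.444
te_F = (10 + 4·13 + 22)/6 = 84/6 = 14; σ²_F = ((22−10)/6)² = 4.000
te_G = (2 + 4·5 + 8)/6 = 30/6 = 5; σ²_G = ((8−2)/6)² = 1.000
te_H = (1 + 4·3 + 11)/6 = 24/6 = 4; σ²_H = ((11−1)/6)² = 2.778
te_I = (10 + 4·14 + 24)/6 = 90/6 = 15; σ²_I = ((24−10)/6)² = 5.444
te_J = (6 + 4·10 + 26)/6 = 72/6 = 12; σ²_J = ((26−6)/6)² = 11.111

Forward pass:
ES_A = 0; EF_A = 3
ES_B = 0; EF_B = 14
ES_C = 0; EF_C = 9
ES_D = 0; EF_D = 9
ES_E = max(EF_C=9, EF_D=9) = 9; EF_E = 9+6 = 15
ES_F = 9; EF_F = 9+14 = 23
ES_G = max(EF_B=14, EF_D=9) = 14; EF_G = 14+5 = 19
ES_H = max(EF_B=14, EF_D=9) = 14; EF_H = 14+4 = 18
ES_I = max(EF_A=3, EF_C=9) = 9; EF_I = 9+15 = 24
ES_J = max(EF_E=15, EF_F=23, EF_G=19, EF_H=18, EF_I=24) = 24; EF_J = 24+12 = 36
Expected project duration μ = 36 hours. Critical path: C → I → J.

Variance along critical path = 7.111 + 5.444 + 11.111 = 23.667; σ = √23.667 = 4.865 hours.
Z = (41 − 36) / 4.865 = 1.028
P(T ≤ 41) = Φ(1.028) ≈ 0.848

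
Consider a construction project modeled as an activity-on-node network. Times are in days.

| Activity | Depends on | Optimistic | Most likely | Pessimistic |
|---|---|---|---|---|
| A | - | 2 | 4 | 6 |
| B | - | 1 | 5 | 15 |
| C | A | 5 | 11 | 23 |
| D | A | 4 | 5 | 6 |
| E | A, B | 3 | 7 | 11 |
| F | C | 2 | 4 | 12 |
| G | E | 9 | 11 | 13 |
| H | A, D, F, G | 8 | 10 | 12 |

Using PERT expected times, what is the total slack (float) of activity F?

te_A = (2 + 4·4 + 6)/6 = 24/6 = 4
te_B = (1 + 4·5 + 15)/6 = 36/6 = 6
te_C = (5 + 4·11 + 23)/6 = 72/6 = 12
te_D = (4 + 4·5 + 6)/6 = 30/6 = 5
te_E = (3 + 4·7 + 11)/6 = 42/6 = 7
te_F = (2 + 4·4 + 12)/6 = 30/6 = 5
te_G = (9 + 4·11 + 13)/6 = 66/6 = 11
te_H = (8 + 4·10 + 12)/6 = 60/6 = 10

Forward pass:
ES_A = 0; EF_A = 4
ES_B = 0; EF_B = 6
ES_C = 4; EF_C = 4+12 = 16
ES_D = 4; EF_D = 4+5 = 9
ES_E = max(EF_A=4, EF_B=6) = 6; EF_E = 6+7 = 13
ES_F = 16; EF_F = 16+5 = 21
ES_G = 13; EF_G = 13+11 = 24
ES_H = max(EF_A=4, EF_D=9, EF_F=21, EF_G=24) = 24; EF_H = 24+10 = 34
Expected project duration μ = 34 days. Critical path: B → E → G → H.

Backward pass:
LF_H = 34; LS_H = 34−10 = 24
LF_G = LS_H = 24; LS_G = 24−11 = 13
LF_F = LS_H = 24; LS_F = 24−5 = 19
LF_E = LS_G = 13; LS_E = 13−7 = 6
LF_D = LS_H = 24; LS_D = 24−5 = 19
LF_C = LS_F = 19; LS_C = 19−12 = 7
LF_B = LS_E = 6; LS_B = 6−6 = 0
LF_A = min(LS_C=7, LS_D=19, LS_E=6, LS_H=24) = 6; LS_A = 6−4 = 2
Slack_F = LS_F − ES_F = 19 − 16 = 3

3 days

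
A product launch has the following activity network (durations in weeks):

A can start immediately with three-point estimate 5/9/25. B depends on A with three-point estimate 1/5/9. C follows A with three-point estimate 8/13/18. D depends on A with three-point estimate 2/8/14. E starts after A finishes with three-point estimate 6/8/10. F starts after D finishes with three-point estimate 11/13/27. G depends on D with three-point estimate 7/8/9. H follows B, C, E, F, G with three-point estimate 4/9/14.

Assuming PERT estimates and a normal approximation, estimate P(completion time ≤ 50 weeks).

0.919

te_A = (5 + 4·9 + 25)/6 = 66/6 = 11; σ²_A = ((25−5)/6)² = 11.111
te_B = (1 + 4·5 + 9)/6 = 30/6 = 5; σ²_B = ((9−1)/6)² = 1.778
te_C = (8 + 4·13 + 18)/6 = 78/6 = 13; σ²_C = ((18−8)/6)² = 2.778
te_D = (2 + 4·8 + 14)/6 = 48/6 = 8; σ²_D = ((14−2)/6)² = 4.000
te_E = (6 + 4·8 + 10)/6 = 48/6 = 8; σ²_E = ((10−6)/6)² = 0.444
te_F = (11 + 4·13 + 27)/6 = 90/6 = 15; σ²_F = ((27−11)/6)² = 7.111
te_G = (7 + 4·8 + 9)/6 = 48/6 = 8; σ²_G = ((9−7)/6)² = 0.111
te_H = (4 + 4·9 + 14)/6 = 54/6 = 9; σ²_H = ((14−4)/6)² = 2.778

Forward pass:
ES_A = 0; EF_A = 11
ES_B = 11; EF_B = 11+5 = 16
ES_C = 11; EF_C = 11+13 = 24
ES_D = 11; EF_D = 11+8 = 19
ES_E = 11; EF_E = 11+8 = 19
ES_F = 19; EF_F = 19+15 = 34
ES_G = 19; EF_G = 19+8 = 27
ES_H = max(EF_B=16, EF_C=24, EF_E=19, EF_F=34, EF_G=27) = 34; EF_H = 34+9 = 43
Expected project duration μ = 43 weeks. Critical path: A → D → F → H.

Variance along critical path = 11.111 + 4.000 + 7.111 + 2.778 = 25.000; σ = √25.000 = 5.000 weeks.
Z = (50 − 43) / 5.000 = 1.400
P(T ≤ 50) = Φ(1.400) ≈ 0.919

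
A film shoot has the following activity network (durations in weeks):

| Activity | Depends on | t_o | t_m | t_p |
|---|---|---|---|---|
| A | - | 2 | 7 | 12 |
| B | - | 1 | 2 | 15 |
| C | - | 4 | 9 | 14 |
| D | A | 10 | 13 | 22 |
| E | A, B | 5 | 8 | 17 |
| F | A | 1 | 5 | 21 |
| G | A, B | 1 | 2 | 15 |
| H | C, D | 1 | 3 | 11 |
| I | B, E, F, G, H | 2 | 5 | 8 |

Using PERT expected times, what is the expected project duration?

te_A = (2 + 4·7 + 12)/6 = 42/6 = 7
te_B = (1 + 4·2 + 15)/6 = 24/6 = 4
te_C = (4 + 4·9 + 14)/6 = 54/6 = 9
te_D = (10 + 4·13 + 22)/6 = 84/6 = 14
te_E = (5 + 4·8 + 17)/6 = 54/6 = 9
te_F = (1 + 4·5 + 21)/6 = 42/6 = 7
te_G = (1 + 4·2 + 15)/6 = 24/6 = 4
te_H = (1 + 4·3 + 11)/6 = 24/6 = 4
te_I = (2 + 4·5 + 8)/6 = 30/6 = 5

Forward pass:
ES_A = 0; EF_A = 7
ES_B = 0; EF_B = 4
ES_C = 0; EF_C = 9
ES_D = 7; EF_D = 7+14 = 21
ES_E = max(EF_A=7, EF_B=4) = 7; EF_E = 7+9 = 16
ES_F = 7; EF_F = 7+7 = 14
ES_G = max(EF_A=7, EF_B=4) = 7; EF_G = 7+4 = 11
ES_H = max(EF_C=9, EF_D=21) = 21; EF_H = 21+4 = 25
ES_I = max(EF_B=4, EF_E=16, EF_F=14, EF_G=11, EF_H=25) = 25; EF_I = 25+5 = 30
Expected project duration μ = 30 weeks. Critical path: A → D → H → I.

30 weeks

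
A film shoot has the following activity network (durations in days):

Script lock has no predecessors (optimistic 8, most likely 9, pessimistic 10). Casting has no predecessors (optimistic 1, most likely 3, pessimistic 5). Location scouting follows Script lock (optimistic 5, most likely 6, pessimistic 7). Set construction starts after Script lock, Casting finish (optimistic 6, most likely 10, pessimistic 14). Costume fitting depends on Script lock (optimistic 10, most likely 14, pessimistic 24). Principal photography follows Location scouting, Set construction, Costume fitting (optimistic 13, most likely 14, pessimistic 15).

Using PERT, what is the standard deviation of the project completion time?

2.38 days

te_Script lock = (8 + 4·9 + 10)/6 = 54/6 = 9; σ²_Script lock = ((10−8)/6)² = 0.111
te_Casting = (1 + 4·3 + 5)/6 = 18/6 = 3; σ²_Casting = ((5−1)/6)² = 0.444
te_Location scouting = (5 + 4·6 + 7)/6 = 36/6 = 6; σ²_Location scouting = ((7−5)/6)² = 0.111
te_Set construction = (6 + 4·10 + 14)/6 = 60/6 = 10; σ²_Set construction = ((14−6)/6)² = 1.778
te_Costume fitting = (10 + 4·14 + 24)/6 = 90/6 = 15; σ²_Costume fitting = ((24−10)/6)² = 5.444
te_Principal photography = (13 + 4·14 + 15)/6 = 84/6 = 14; σ²_Principal photography = ((15−13)/6)² = 0.111

Forward pass:
ES_Script lock = 0; EF_Script lock = 9
ES_Casting = 0; EF_Casting = 3
ES_Location scouting = 9; EF_Location scouting = 9+6 = 15
ES_Set construction = max(EF_Script lock=9, EF_Casting=3) = 9; EF_Set construction = 9+10 = 19
ES_Costume fitting = 9; EF_Costume fitting = 9+15 = 24
ES_Principal photography = max(EF_Location scouting=15, EF_Set construction=19, EF_Costume fitting=24) = 24; EF_Principal photography = 24+14 = 38
Expected project duration μ = 38 days. Critical path: Script lock → Costume fitting → Principal photography.

Variance along critical path = 0.111 + 5.444 + 0.111 = 5.667
σ = √5.667 = 2.380 days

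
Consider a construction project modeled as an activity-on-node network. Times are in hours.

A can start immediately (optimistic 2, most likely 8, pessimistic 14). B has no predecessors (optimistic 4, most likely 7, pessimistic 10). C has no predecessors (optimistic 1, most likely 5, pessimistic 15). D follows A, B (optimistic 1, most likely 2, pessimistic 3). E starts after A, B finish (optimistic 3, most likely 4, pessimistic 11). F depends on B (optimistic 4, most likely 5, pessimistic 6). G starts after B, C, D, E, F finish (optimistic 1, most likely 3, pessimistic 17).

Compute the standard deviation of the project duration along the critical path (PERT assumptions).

3.59 hours

te_A = (2 + 4·8 + 14)/6 = 48/6 = 8; σ²_A = ((14−2)/6)² = 4.000
te_B = (4 + 4·7 + 10)/6 = 42/6 = 7; σ²_B = ((10−4)/6)² = 1.000
te_C = (1 + 4·5 + 15)/6 = 36/6 = 6; σ²_C = ((15−1)/6)² = 5.444
te_D = (1 + 4·2 + 3)/6 = 12/6 = 2; σ²_D = ((3−1)/6)² = 0.111
te_E = (3 + 4·4 + 11)/6 = 30/6 = 5; σ²_E = ((11−3)/6)² = 1.778
te_F = (4 + 4·5 + 6)/6 = 30/6 = 5; σ²_F = ((6−4)/6)² = 0.111
te_G = (1 + 4·3 + 17)/6 = 30/6 = 5; σ²_G = ((17−1)/6)² = 7.111

Forward pass:
ES_A = 0; EF_A = 8
ES_B = 0; EF_B = 7
ES_C = 0; EF_C = 6
ES_D = max(EF_A=8, EF_B=7) = 8; EF_D = 8+2 = 10
ES_E = max(EF_A=8, EF_B=7) = 8; EF_E = 8+5 = 13
ES_F = 7; EF_F = 7+5 = 12
ES_G = max(EF_B=7, EF_C=6, EF_D=10, EF_E=13, EF_F=12) = 13; EF_G = 13+5 = 18
Expected project duration μ = 18 hours. Critical path: A → E → G.

Variance along critical path = 4.000 + 1.778 + 7.111 = 12.889
σ = √12.889 = 3.590 hours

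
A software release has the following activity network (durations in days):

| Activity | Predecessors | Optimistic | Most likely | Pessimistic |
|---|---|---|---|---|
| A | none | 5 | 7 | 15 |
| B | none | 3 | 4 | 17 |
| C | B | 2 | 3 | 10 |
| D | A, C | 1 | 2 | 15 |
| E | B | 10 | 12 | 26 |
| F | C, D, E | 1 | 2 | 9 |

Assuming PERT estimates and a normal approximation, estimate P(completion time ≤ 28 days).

te_A = (5 + 4·7 + 15)/6 = 48/6 = 8; σ²_A = ((15−5)/6)² = 2.778
te_B = (3 + 4·4 + 17)/6 = 36/6 = 6; σ²_B = ((17−3)/6)² = 5.444
te_C = (2 + 4·3 + 10)/6 = 24/6 = 4; σ²_C = ((10−2)/6)² = 1.778
te_D = (1 + 4·2 + 15)/6 = 24/6 = 4; σ²_D = ((15−1)/6)² = 5.444
te_E = (10 + 4·12 + 26)/6 = 84/6 = 14; σ²_E = ((26−10)/6)² = 7.111
te_F = (1 + 4·2 + 9)/6 = 18/6 = 3; σ²_F = ((9−1)/6)² = 1.778

Forward pass:
ES_A = 0; EF_A = 8
ES_B = 0; EF_B = 6
ES_C = 6; EF_C = 6+4 = 10
ES_D = max(EF_A=8, EF_C=10) = 10; EF_D = 10+4 = 14
ES_E = 6; EF_E = 6+14 = 20
ES_F = max(EF_C=10, EF_D=14, EF_E=20) = 20; EF_F = 20+3 = 23
Expected project duration μ = 23 days. Critical path: B → E → F.

Variance along critical path = 5.444 + 7.111 + 1.778 = 14.333; σ = √14.333 = 3.786 days.
Z = (28 − 23) / 3.786 = 1.321
P(T ≤ 28) = Φ(1.321) ≈ 0.907

0.907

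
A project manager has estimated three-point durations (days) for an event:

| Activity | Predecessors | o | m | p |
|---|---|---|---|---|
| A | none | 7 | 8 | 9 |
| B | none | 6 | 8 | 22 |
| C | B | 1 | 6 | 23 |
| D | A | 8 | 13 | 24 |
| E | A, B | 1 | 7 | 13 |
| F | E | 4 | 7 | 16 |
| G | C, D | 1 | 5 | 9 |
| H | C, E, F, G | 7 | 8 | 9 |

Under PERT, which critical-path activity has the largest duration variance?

D

te_A = (7 + 4·8 + 9)/6 = 48/6 = 8; σ²_A = ((9−7)/6)² = 0.111
te_B = (6 + 4·8 + 22)/6 = 60/6 = 10; σ²_B = ((22−6)/6)² = 7.111
te_C = (1 + 4·6 + 23)/6 = 48/6 = 8; σ²_C = ((23−1)/6)² = 13.444
te_D = (8 + 4·13 + 24)/6 = 84/6 = 14; σ²_D = ((24−8)/6)² = 7.111
te_E = (1 + 4·7 + 13)/6 = 42/6 = 7; σ²_E = ((13−1)/6)² = 4.000
te_F = (4 + 4·7 + 16)/6 = 48/6 = 8; σ²_F = ((16−4)/6)² = 4.000
te_G = (1 + 4·5 + 9)/6 = 30/6 = 5; σ²_G = ((9−1)/6)² = 1.778
te_H = (7 + 4·8 + 9)/6 = 48/6 = 8; σ²_H = ((9−7)/6)² = 0.111

Forward pass:
ES_A = 0; EF_A = 8
ES_B = 0; EF_B = 10
ES_C = 10; EF_C = 10+8 = 18
ES_D = 8; EF_D = 8+14 = 22
ES_E = max(EF_A=8, EF_B=10) = 10; EF_E = 10+7 = 17
ES_F = 17; EF_F = 17+8 = 25
ES_G = max(EF_C=18, EF_D=22) = 22; EF_G = 22+5 = 27
ES_H = max(EF_C=18, EF_E=17, EF_F=25, EF_G=27) = 27; EF_H = 27+8 = 35
Expected project duration μ = 35 days. Critical path: A → D → G → H.

Variances on critical path: σ²_A=0.111, σ²_D=7.111, σ²_G=1.778, σ²_H=0.111.
Largest is σ²_D = 7.111.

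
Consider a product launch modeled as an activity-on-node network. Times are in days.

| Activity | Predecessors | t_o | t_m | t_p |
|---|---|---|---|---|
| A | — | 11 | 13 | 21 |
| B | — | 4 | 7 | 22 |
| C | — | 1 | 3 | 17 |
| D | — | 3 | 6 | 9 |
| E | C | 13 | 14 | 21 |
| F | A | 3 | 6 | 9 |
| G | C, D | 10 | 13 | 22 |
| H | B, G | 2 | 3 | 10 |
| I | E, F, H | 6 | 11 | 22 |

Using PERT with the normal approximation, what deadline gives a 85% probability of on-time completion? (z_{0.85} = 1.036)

te_A = (11 + 4·13 + 21)/6 = 84/6 = 14; σ²_A = ((21−11)/6)² = 2.778
te_B = (4 + 4·7 + 22)/6 = 54/6 = 9; σ²_B = ((22−4)/6)² = 9.000
te_C = (1 + 4·3 + 17)/6 = 30/6 = 5; σ²_C = ((17−1)/6)² = 7.111
te_D = (3 + 4·6 + 9)/6 = 36/6 = 6; σ²_D = ((9−3)/6)² = 1.000
te_E = (13 + 4·14 + 21)/6 = 90/6 = 15; σ²_E = ((21−13)/6)² = 1.778
te_F = (3 + 4·6 + 9)/6 = 36/6 = 6; σ²_F = ((9−3)/6)² = 1.000
te_G = (10 + 4·13 + 22)/6 = 84/6 = 14; σ²_G = ((22−10)/6)² = 4.000
te_H = (2 + 4·3 + 10)/6 = 24/6 = 4; σ²_H = ((10−2)/6)² = 1.778
te_I = (6 + 4·11 + 22)/6 = 72/6 = 12; σ²_I = ((22−6)/6)² = 7.111

Forward pass:
ES_A = 0; EF_A = 14
ES_B = 0; EF_B = 9
ES_C = 0; EF_C = 5
ES_D = 0; EF_D = 6
ES_E = 5; EF_E = 5+15 = 20
ES_F = 14; EF_F = 14+6 = 20
ES_G = max(EF_C=5, EF_D=6) = 6; EF_G = 6+14 = 20
ES_H = max(EF_B=9, EF_G=20) = 20; EF_H = 20+4 = 24
ES_I = max(EF_E=20, EF_F=20, EF_H=24) = 24; EF_I = 24+12 = 36
Expected project duration μ = 36 days. Critical path: D → G → H → I.

Variance along critical path = 1.000 + 4.000 + 1.778 + 7.111 = 13.889; σ = 3.727 days.
D = μ + z·σ = 36 + 1.036·3.727 = 39.9 days

39.9 days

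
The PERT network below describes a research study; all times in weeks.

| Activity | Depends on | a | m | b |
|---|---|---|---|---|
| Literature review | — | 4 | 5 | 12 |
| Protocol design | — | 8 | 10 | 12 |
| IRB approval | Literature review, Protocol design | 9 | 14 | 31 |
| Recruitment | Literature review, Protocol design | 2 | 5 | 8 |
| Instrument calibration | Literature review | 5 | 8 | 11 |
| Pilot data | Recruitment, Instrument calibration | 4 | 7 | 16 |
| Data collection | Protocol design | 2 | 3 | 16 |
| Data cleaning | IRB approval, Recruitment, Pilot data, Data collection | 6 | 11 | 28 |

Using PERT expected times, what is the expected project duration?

39 weeks

te_Literature review = (4 + 4·5 + 12)/6 = 36/6 = 6
te_Protocol design = (8 + 4·10 + 12)/6 = 60/6 = 10
te_IRB approval = (9 + 4·14 + 31)/6 = 96/6 = 16
te_Recruitment = (2 + 4·5 + 8)/6 = 30/6 = 5
te_Instrument calibration = (5 + 4·8 + 11)/6 = 48/6 = 8
te_Pilot data = (4 + 4·7 + 16)/6 = 48/6 = 8
te_Data collection = (2 + 4·3 + 16)/6 = 30/6 = 5
te_Data cleaning = (6 + 4·11 + 28)/6 = 78/6 = 13

Forward pass:
ES_Literature review = 0; EF_Literature review = 6
ES_Protocol design = 0; EF_Protocol design = 10
ES_IRB approval = max(EF_Literature review=6, EF_Protocol design=10) = 10; EF_IRB approval = 10+16 = 26
ES_Recruitment = max(EF_Literature review=6, EF_Protocol design=10) = 10; EF_Recruitment = 10+5 = 15
ES_Instrument calibration = 6; EF_Instrument calibration = 6+8 = 14
ES_Pilot data = max(EF_Recruitment=15, EF_Instrument calibration=14) = 15; EF_Pilot data = 15+8 = 23
ES_Data collection = 10; EF_Data collection = 10+5 = 15
ES_Data cleaning = max(EF_IRB approval=26, EF_Recruitment=15, EF_Pilot data=23, EF_Data collection=15) = 26; EF_Data cleaning = 26+13 = 39
Expected project duration μ = 39 weeks. Critical path: Protocol design → IRB approval → Data cleaning.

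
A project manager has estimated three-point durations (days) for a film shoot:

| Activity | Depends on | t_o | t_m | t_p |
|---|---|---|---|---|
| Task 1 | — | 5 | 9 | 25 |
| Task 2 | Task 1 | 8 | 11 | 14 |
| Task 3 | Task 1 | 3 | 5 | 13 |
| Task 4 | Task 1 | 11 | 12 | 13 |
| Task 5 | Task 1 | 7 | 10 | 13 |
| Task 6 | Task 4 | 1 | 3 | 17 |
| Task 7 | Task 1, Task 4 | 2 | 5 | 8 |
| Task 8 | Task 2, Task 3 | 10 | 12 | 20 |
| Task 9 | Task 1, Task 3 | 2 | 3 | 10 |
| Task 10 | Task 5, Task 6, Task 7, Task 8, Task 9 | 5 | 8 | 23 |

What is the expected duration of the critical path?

te_Task 1 = (5 + 4·9 + 25)/6 = 66/6 = 11
te_Task 2 = (8 + 4·11 + 14)/6 = 66/6 = 11
te_Task 3 = (3 + 4·5 + 13)/6 = 36/6 = 6
te_Task 4 = (11 + 4·12 + 13)/6 = 72/6 = 12
te_Task 5 = (7 + 4·10 + 13)/6 = 60/6 = 10
te_Task 6 = (1 + 4·3 + 17)/6 = 30/6 = 5
te_Task 7 = (2 + 4·5 + 8)/6 = 30/6 = 5
te_Task 8 = (10 + 4·12 + 20)/6 = 78/6 = 13
te_Task 9 = (2 + 4·3 + 10)/6 = 24/6 = 4
te_Task 10 = (5 + 4·8 + 23)/6 = 60/6 = 10

Forward pass:
ES_Task 1 = 0; EF_Task 1 = 11
ES_Task 2 = 11; EF_Task 2 = 11+11 = 22
ES_Task 3 = 11; EF_Task 3 = 11+6 = 17
ES_Task 4 = 11; EF_Task 4 = 11+12 = 23
ES_Task 5 = 11; EF_Task 5 = 11+10 = 21
ES_Task 6 = 23; EF_Task 6 = 23+5 = 28
ES_Task 7 = max(EF_Task 1=11, EF_Task 4=23) = 23; EF_Task 7 = 23+5 = 28
ES_Task 8 = max(EF_Task 2=22, EF_Task 3=17) = 22; EF_Task 8 = 22+13 = 35
ES_Task 9 = max(EF_Task 1=11, EF_Task 3=17) = 17; EF_Task 9 = 17+4 = 21
ES_Task 10 = max(EF_Task 5=21, EF_Task 6=28, EF_Task 7=28, EF_Task 8=35, EF_Task 9=21) = 35; EF_Task 10 = 35+10 = 45
Expected project duration μ = 45 days. Critical path: Task 1 → Task 2 → Task 8 → Task 10.

45 days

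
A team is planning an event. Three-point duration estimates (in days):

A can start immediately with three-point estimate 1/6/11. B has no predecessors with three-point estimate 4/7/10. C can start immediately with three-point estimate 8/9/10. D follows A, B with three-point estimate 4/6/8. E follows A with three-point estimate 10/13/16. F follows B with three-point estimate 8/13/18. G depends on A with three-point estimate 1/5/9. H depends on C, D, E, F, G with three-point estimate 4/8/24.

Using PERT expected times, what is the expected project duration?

30 days

te_A = (1 + 4·6 + 11)/6 = 36/6 = 6
te_B = (4 + 4·7 + 10)/6 = 42/6 = 7
te_C = (8 + 4·9 + 10)/6 = 54/6 = 9
te_D = (4 + 4·6 + 8)/6 = 36/6 = 6
te_E = (10 + 4·13 + 16)/6 = 78/6 = 13
te_F = (8 + 4·13 + 18)/6 = 78/6 = 13
te_G = (1 + 4·5 + 9)/6 = 30/6 = 5
te_H = (4 + 4·8 + 24)/6 = 60/6 = 10

Forward pass:
ES_A = 0; EF_A = 6
ES_B = 0; EF_B = 7
ES_C = 0; EF_C = 9
ES_D = max(EF_A=6, EF_B=7) = 7; EF_D = 7+6 = 13
ES_E = 6; EF_E = 6+13 = 19
ES_F = 7; EF_F = 7+13 = 20
ES_G = 6; EF_G = 6+5 = 11
ES_H = max(EF_C=9, EF_D=13, EF_E=19, EF_F=20, EF_G=11) = 20; EF_H = 20+10 = 30
Expected project duration μ = 30 days. Critical path: B → F → H.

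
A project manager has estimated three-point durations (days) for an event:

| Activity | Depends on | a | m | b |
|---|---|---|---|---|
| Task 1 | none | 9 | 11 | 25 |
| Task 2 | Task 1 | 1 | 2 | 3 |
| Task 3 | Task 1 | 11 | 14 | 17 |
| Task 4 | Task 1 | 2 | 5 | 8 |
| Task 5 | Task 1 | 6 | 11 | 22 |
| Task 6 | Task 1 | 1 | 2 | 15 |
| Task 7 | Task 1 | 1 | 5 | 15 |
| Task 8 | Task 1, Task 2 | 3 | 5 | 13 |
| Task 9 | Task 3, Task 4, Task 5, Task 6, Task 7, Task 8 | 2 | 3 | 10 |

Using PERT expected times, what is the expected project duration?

te_Task 1 = (9 + 4·11 + 25)/6 = 78/6 = 13
te_Task 2 = (1 + 4·2 + 3)/6 = 12/6 = 2
te_Task 3 = (11 + 4·14 + 17)/6 = 84/6 = 14
te_Task 4 = (2 + 4·5 + 8)/6 = 30/6 = 5
te_Task 5 = (6 + 4·11 + 22)/6 = 72/6 = 12
te_Task 6 = (1 + 4·2 + 15)/6 = 24/6 = 4
te_Task 7 = (1 + 4·5 + 15)/6 = 36/6 = 6
te_Task 8 = (3 + 4·5 + 13)/6 = 36/6 = 6
te_Task 9 = (2 + 4·3 + 10)/6 = 24/6 = 4

Forward pass:
ES_Task 1 = 0; EF_Task 1 = 13
ES_Task 2 = 13; EF_Task 2 = 13+2 = 15
ES_Task 3 = 13; EF_Task 3 = 13+14 = 27
ES_Task 4 = 13; EF_Task 4 = 13+5 = 18
ES_Task 5 = 13; EF_Task 5 = 13+12 = 25
ES_Task 6 = 13; EF_Task 6 = 13+4 = 17
ES_Task 7 = 13; EF_Task 7 = 13+6 = 19
ES_Task 8 = max(EF_Task 1=13, EF_Task 2=15) = 15; EF_Task 8 = 15+6 = 21
ES_Task 9 = max(EF_Task 3=27, EF_Task 4=18, EF_Task 5=25, EF_Task 6=17, EF_Task 7=19, EF_Task 8=21) = 27; EF_Task 9 = 27+4 = 31
Expected project duration μ = 31 days. Critical path: Task 1 → Task 3 → Task 9.

31 days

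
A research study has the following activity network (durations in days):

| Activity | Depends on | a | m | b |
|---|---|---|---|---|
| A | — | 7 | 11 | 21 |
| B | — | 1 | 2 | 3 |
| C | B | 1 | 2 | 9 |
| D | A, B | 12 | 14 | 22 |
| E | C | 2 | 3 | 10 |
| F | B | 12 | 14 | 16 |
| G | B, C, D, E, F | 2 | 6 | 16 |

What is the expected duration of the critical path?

34 days

te_A = (7 + 4·11 + 21)/6 = 72/6 = 12
te_B = (1 + 4·2 + 3)/6 = 12/6 = 2
te_C = (1 + 4·2 + 9)/6 = 18/6 = 3
te_D = (12 + 4·14 + 22)/6 = 90/6 = 15
te_E = (2 + 4·3 + 10)/6 = 24/6 = 4
te_F = (12 + 4·14 + 16)/6 = 84/6 = 14
te_G = (2 + 4·6 + 16)/6 = 42/6 = 7

Forward pass:
ES_A = 0; EF_A = 12
ES_B = 0; EF_B = 2
ES_C = 2; EF_C = 2+3 = 5
ES_D = max(EF_A=12, EF_B=2) = 12; EF_D = 12+15 = 27
ES_E = 5; EF_E = 5+4 = 9
ES_F = 2; EF_F = 2+14 = 16
ES_G = max(EF_B=2, EF_C=5, EF_D=27, EF_E=9, EF_F=16) = 27; EF_G = 27+7 = 34
Expected project duration μ = 34 days. Critical path: A → D → G.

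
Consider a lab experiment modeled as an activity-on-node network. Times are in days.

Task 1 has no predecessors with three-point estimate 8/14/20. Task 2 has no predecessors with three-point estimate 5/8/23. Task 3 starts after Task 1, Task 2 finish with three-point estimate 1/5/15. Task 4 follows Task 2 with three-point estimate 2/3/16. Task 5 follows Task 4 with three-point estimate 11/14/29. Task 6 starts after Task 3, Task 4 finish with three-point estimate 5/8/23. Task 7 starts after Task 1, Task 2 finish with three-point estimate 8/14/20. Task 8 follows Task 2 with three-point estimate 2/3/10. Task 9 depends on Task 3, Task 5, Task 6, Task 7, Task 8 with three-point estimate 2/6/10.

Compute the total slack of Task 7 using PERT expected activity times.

te_Task 1 = (8 + 4·14 + 20)/6 = 84/6 = 14
te_Task 2 = (5 + 4·8 + 23)/6 = 60/6 = 10
te_Task 3 = (1 + 4·5 + 15)/6 = 36/6 = 6
te_Task 4 = (2 + 4·3 + 16)/6 = 30/6 = 5
te_Task 5 = (11 + 4·14 + 29)/6 = 96/6 = 16
te_Task 6 = (5 + 4·8 + 23)/6 = 60/6 = 10
te_Task 7 = (8 + 4·14 + 20)/6 = 84/6 = 14
te_Task 8 = (2 + 4·3 + 10)/6 = 24/6 = 4
te_Task 9 = (2 + 4·6 + 10)/6 = 36/6 = 6

Forward pass:
ES_Task 1 = 0; EF_Task 1 = 14
ES_Task 2 = 0; EF_Task 2 = 10
ES_Task 3 = max(EF_Task 1=14, EF_Task 2=10) = 14; EF_Task 3 = 14+6 = 20
ES_Task 4 = 10; EF_Task 4 = 10+5 = 15
ES_Task 5 = 15; EF_Task 5 = 15+16 = 31
ES_Task 6 = max(EF_Task 3=20, EF_Task 4=15) = 20; EF_Task 6 = 20+10 = 30
ES_Task 7 = max(EF_Task 1=14, EF_Task 2=10) = 14; EF_Task 7 = 14+14 = 28
ES_Task 8 = 10; EF_Task 8 = 10+4 = 14
ES_Task 9 = max(EF_Task 3=20, EF_Task 5=31, EF_Task 6=30, EF_Task 7=28, EF_Task 8=14) = 31; EF_Task 9 = 31+6 = 37
Expected project duration μ = 37 days. Critical path: Task 2 → Task 4 → Task 5 → Task 9.

Backward pass:
LF_Task 9 = 37; LS_Task 9 = 37−6 = 31
LF_Task 8 = LS_Task 9 = 31; LS_Task 8 = 31−4 = 27
LF_Task 7 = LS_Task 9 = 31; LS_Task 7 = 31−14 = 17
LF_Task 6 = LS_Task 9 = 31; LS_Task 6 = 31−10 = 21
LF_Task 5 = LS_Task 9 = 31; LS_Task 5 = 31−16 = 15
LF_Task 4 = min(LS_Task 5=15, LS_Task 6=21) = 15; LS_Task 4 = 15−5 = 10
LF_Task 3 = min(LS_Task 6=21, LS_Task 9=31) = 21; LS_Task 3 = 21−6 = 15
LF_Task 2 = min(LS_Task 3=15, LS_Task 4=10, LS_Task 7=17, LS_Task 8=27) = 10; LS_Task 2 = 10−10 = 0
LF_Task 1 = min(LS_Task 3=15, LS_Task 7=17) = 15; LS_Task 1 = 15−14 = 1
Slack_Task 7 = LS_Task 7 − ES_Task 7 = 17 − 14 = 3

3 days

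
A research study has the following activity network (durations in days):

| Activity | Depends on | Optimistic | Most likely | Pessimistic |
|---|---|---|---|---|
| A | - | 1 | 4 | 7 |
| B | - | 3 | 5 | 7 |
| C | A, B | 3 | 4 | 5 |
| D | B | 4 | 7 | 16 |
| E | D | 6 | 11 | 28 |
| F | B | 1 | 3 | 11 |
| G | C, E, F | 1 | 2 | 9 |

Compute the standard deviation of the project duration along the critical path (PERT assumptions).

te_A = (1 + 4·4 + 7)/6 = 24/6 = 4; σ²_A = ((7−1)/6)² = 1.000
te_B = (3 + 4·5 + 7)/6 = 30/6 = 5; σ²_B = ((7−3)/6)² = 0.444
te_C = (3 + 4·4 + 5)/6 = 24/6 = 4; σ²_C = ((5−3)/6)² = 0.111
te_D = (4 + 4·7 + 16)/6 = 48/6 = 8; σ²_D = ((16−4)/6)² = 4.000
te_E = (6 + 4·11 + 28)/6 = 78/6 = 13; σ²_E = ((28−6)/6)² = 13.444
te_F = (1 + 4·3 + 11)/6 = 24/6 = 4; σ²_F = ((11−1)/6)² = 2.778
te_G = (1 + 4·2 + 9)/6 = 18/6 = 3; σ²_G = ((9−1)/6)² = 1.778

Forward pass:
ES_A = 0; EF_A = 4
ES_B = 0; EF_B = 5
ES_C = max(EF_A=4, EF_B=5) = 5; EF_C = 5+4 = 9
ES_D = 5; EF_D = 5+8 = 13
ES_E = 13; EF_E = 13+13 = 26
ES_F = 5; EF_F = 5+4 = 9
ES_G = max(EF_C=9, EF_E=26, EF_F=9) = 26; EF_G = 26+3 = 29
Expected project duration μ = 29 days. Critical path: B → D → E → G.

Variance along critical path = 0.444 + 4.000 + 13.444 + 1.778 = 19.667
σ = √19.667 = 4.435 days

4.43 days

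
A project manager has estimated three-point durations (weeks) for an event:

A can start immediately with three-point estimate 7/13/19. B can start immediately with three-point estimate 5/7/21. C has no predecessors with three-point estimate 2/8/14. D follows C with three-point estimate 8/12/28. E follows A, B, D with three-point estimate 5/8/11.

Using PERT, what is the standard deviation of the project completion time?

4.01 weeks

te_A = (7 + 4·13 + 19)/6 = 78/6 = 13; σ²_A = ((19−7)/6)² = 4.000
te_B = (5 + 4·7 + 21)/6 = 54/6 = 9; σ²_B = ((21−5)/6)² = 7.111
te_C = (2 + 4·8 + 14)/6 = 48/6 = 8; σ²_C = ((14−2)/6)² = 4.000
te_D = (8 + 4·12 + 28)/6 = 84/6 = 14; σ²_D = ((28−8)/6)² = 11.111
te_E = (5 + 4·8 + 11)/6 = 48/6 = 8; σ²_E = ((11−5)/6)² = 1.000

Forward pass:
ES_A = 0; EF_A = 13
ES_B = 0; EF_B = 9
ES_C = 0; EF_C = 8
ES_D = 8; EF_D = 8+14 = 22
ES_E = max(EF_A=13, EF_B=9, EF_D=22) = 22; EF_E = 22+8 = 30
Expected project duration μ = 30 weeks. Critical path: C → D → E.

Variance along critical path = 4.000 + 11.111 + 1.000 = 16.111
σ = √16.111 = 4.014 weeks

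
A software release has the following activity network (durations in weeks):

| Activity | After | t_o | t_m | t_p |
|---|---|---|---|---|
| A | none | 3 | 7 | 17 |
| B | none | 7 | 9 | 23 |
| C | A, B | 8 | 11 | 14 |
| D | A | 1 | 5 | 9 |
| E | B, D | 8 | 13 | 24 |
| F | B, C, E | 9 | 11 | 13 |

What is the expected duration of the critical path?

te_A = (3 + 4·7 + 17)/6 = 48/6 = 8
te_B = (7 + 4·9 + 23)/6 = 66/6 = 11
te_C = (8 + 4·11 + 14)/6 = 66/6 = 11
te_D = (1 + 4·5 + 9)/6 = 30/6 = 5
te_E = (8 + 4·13 + 24)/6 = 84/6 = 14
te_F = (9 + 4·11 + 13)/6 = 66/6 = 11

Forward pass:
ES_A = 0; EF_A = 8
ES_B = 0; EF_B = 11
ES_C = max(EF_A=8, EF_B=11) = 11; EF_C = 11+11 = 22
ES_D = 8; EF_D = 8+5 = 13
ES_E = max(EF_B=11, EF_D=13) = 13; EF_E = 13+14 = 27
ES_F = max(EF_B=11, EF_C=22, EF_E=27) = 27; EF_F = 27+11 = 38
Expected project duration μ = 38 weeks. Critical path: A → D → E → F.

38 weeks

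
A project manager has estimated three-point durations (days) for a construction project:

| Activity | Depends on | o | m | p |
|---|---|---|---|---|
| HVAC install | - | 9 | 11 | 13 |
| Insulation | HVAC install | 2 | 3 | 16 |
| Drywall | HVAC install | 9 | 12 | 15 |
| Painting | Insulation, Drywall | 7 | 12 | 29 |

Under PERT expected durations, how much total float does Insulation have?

7 days

te_HVAC install = (9 + 4·11 + 13)/6 = 66/6 = 11
te_Insulation = (2 + 4·3 + 16)/6 = 30/6 = 5
te_Drywall = (9 + 4·12 + 15)/6 = 72/6 = 12
te_Painting = (7 + 4·12 + 29)/6 = 84/6 = 14

Forward pass:
ES_HVAC install = 0; EF_HVAC install = 11
ES_Insulation = 11; EF_Insulation = 11+5 = 16
ES_Drywall = 11; EF_Drywall = 11+12 = 23
ES_Painting = max(EF_Insulation=16, EF_Drywall=23) = 23; EF_Painting = 23+14 = 37
Expected project duration μ = 37 days. Critical path: HVAC install → Drywall → Painting.

Backward pass:
LF_Painting = 37; LS_Painting = 37−14 = 23
LF_Drywall = LS_Painting = 23; LS_Drywall = 23−12 = 11
LF_Insulation = LS_Painting = 23; LS_Insulation = 23−5 = 18
LF_HVAC install = min(LS_Insulation=18, LS_Drywall=11) = 11; LS_HVAC install = 11−11 = 0
Slack_Insulation = LS_Insulation − ES_Insulation = 18 − 11 = 7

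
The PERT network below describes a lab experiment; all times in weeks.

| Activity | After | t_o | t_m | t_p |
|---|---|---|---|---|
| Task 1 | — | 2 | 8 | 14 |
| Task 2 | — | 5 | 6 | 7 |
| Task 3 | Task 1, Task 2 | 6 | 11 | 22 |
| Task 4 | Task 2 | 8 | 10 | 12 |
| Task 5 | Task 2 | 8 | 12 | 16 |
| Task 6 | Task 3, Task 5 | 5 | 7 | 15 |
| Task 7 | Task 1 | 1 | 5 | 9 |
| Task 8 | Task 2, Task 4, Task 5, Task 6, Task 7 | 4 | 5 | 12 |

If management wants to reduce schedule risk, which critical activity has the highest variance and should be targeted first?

te_Task 1 = (2 + 4·8 + 14)/6 = 48/6 = 8; σ²_Task 1 = ((14−2)/6)² = 4.000
te_Task 2 = (5 + 4·6 + 7)/6 = 36/6 = 6; σ²_Task 2 = ((7−5)/6)² = 0.111
te_Task 3 = (6 + 4·11 + 22)/6 = 72/6 = 12; σ²_Task 3 = ((22−6)/6)² = 7.111
te_Task 4 = (8 + 4·10 + 12)/6 = 60/6 = 10; σ²_Task 4 = ((12−8)/6)² = 0.444
te_Task 5 = (8 + 4·12 + 16)/6 = 72/6 = 12; σ²_Task 5 = ((16−8)/6)² = 1.778
te_Task 6 = (5 + 4·7 + 15)/6 = 48/6 = 8; σ²_Task 6 = ((15−5)/6)² = 2.778
te_Task 7 = (1 + 4·5 + 9)/6 = 30/6 = 5; σ²_Task 7 = ((9−1)/6)² = 1.778
te_Task 8 = (4 + 4·5 + 12)/6 = 36/6 = 6; σ²_Task 8 = ((12−4)/6)² = 1.778

Forward pass:
ES_Task 1 = 0; EF_Task 1 = 8
ES_Task 2 = 0; EF_Task 2 = 6
ES_Task 3 = max(EF_Task 1=8, EF_Task 2=6) = 8; EF_Task 3 = 8+12 = 20
ES_Task 4 = 6; EF_Task 4 = 6+10 = 16
ES_Task 5 = 6; EF_Task 5 = 6+12 = 18
ES_Task 6 = max(EF_Task 3=20, EF_Task 5=18) = 20; EF_Task 6 = 20+8 = 28
ES_Task 7 = 8; EF_Task 7 = 8+5 = 13
ES_Task 8 = max(EF_Task 2=6, EF_Task 4=16, EF_Task 5=18, EF_Task 6=28, EF_Task 7=13) = 28; EF_Task 8 = 28+6 = 34
Expected project duration μ = 34 weeks. Critical path: Task 1 → Task 3 → Task 6 → Task 8.

Variances on critical path: σ²_Task 1=4.000, σ²_Task 3=7.111, σ²_Task 6=2.778, σ²_Task 8=1.778.
Largest is σ²_Task 3 = 7.111.

Task 3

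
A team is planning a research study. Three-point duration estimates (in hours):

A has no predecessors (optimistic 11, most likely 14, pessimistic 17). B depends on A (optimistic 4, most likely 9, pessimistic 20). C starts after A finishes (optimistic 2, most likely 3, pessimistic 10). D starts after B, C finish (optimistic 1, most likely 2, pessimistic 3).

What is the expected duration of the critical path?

te_A = (11 + 4·14 + 17)/6 = 84/6 = 14
te_B = (4 + 4·9 + 20)/6 = 60/6 = 10
te_C = (2 + 4·3 + 10)/6 = 24/6 = 4
te_D = (1 + 4·2 + 3)/6 = 12/6 = 2

Forward pass:
ES_A = 0; EF_A = 14
ES_B = 14; EF_B = 14+10 = 24
ES_C = 14; EF_C = 14+4 = 18
ES_D = max(EF_B=24, EF_C=18) = 24; EF_D = 24+2 = 26
Expected project duration μ = 26 hours. Critical path: A → B → D.

26 hours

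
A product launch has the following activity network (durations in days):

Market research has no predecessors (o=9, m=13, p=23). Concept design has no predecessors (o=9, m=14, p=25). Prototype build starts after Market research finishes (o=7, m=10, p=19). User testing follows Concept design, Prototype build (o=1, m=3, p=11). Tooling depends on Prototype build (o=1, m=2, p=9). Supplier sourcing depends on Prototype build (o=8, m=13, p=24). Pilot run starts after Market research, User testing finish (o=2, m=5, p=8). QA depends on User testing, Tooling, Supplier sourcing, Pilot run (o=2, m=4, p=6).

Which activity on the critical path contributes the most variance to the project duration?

te_Market research = (9 + 4·13 + 23)/6 = 84/6 = 14; σ²_Market research = ((23−9)/6)² = 5.444
te_Concept design = (9 + 4·14 + 25)/6 = 90/6 = 15; σ²_Concept design = ((25−9)/6)² = 7.111
te_Prototype build = (7 + 4·10 + 19)/6 = 66/6 = 11; σ²_Prototype build = ((19−7)/6)² = 4.000
te_User testing = (1 + 4·3 + 11)/6 = 24/6 = 4; σ²_User testing = ((11−1)/6)² = 2.778
te_Tooling = (1 + 4·2 + 9)/6 = 18/6 = 3; σ²_Tooling = ((9−1)/6)² = 1.778
te_Supplier sourcing = (8 + 4·13 + 24)/6 = 84/6 = 14; σ²_Supplier sourcing = ((24−8)/6)² = 7.111
te_Pilot run = (2 + 4·5 + 8)/6 = 30/6 = 5; σ²_Pilot run = ((8−2)/6)² = 1.000
te_QA = (2 + 4·4 + 6)/6 = 24/6 = 4; σ²_QA = ((6−2)/6)² = 0.444

Forward pass:
ES_Market research = 0; EF_Market research = 14
ES_Concept design = 0; EF_Concept design = 15
ES_Prototype build = 14; EF_Prototype build = 14+11 = 25
ES_User testing = max(EF_Concept design=15, EF_Prototype build=25) = 25; EF_User testing = 25+4 = 29
ES_Tooling = 25; EF_Tooling = 25+3 = 28
ES_Supplier sourcing = 25; EF_Supplier sourcing = 25+14 = 39
ES_Pilot run = max(EF_Market research=14, EF_User testing=29) = 29; EF_Pilot run = 29+5 = 34
ES_QA = max(EF_User testing=29, EF_Tooling=28, EF_Supplier sourcing=39, EF_Pilot run=34) = 39; EF_QA = 39+4 = 43
Expected project duration μ = 43 days. Critical path: Market research → Prototype build → Supplier sourcing → QA.

Variances on critical path: σ²_Market research=5.444, σ²_Prototype build=4.000, σ²_Supplier sourcing=7.111, σ²_QA=0.444.
Largest is σ²_Supplier sourcing = 7.111.

Supplier sourcing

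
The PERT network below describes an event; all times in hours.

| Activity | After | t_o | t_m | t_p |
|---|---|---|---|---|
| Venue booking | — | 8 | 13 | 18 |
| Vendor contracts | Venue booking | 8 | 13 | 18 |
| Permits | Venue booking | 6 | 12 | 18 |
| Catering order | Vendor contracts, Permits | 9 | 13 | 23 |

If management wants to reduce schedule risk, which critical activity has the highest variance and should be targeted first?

te_Venue booking = (8 + 4·13 + 18)/6 = 78/6 = 13; σ²_Venue booking = ((18−8)/6)² = 2.778
te_Vendor contracts = (8 + 4·13 + 18)/6 = 78/6 = 13; σ²_Vendor contracts = ((18−8)/6)² = 2.778
te_Permits = (6 + 4·12 + 18)/6 = 72/6 = 12; σ²_Permits = ((18−6)/6)² = 4.000
te_Catering order = (9 + 4·13 + 23)/6 = 84/6 = 14; σ²_Catering order = ((23−9)/6)² = 5.444

Forward pass:
ES_Venue booking = 0; EF_Venue booking = 13
ES_Vendor contracts = 13; EF_Vendor contracts = 13+13 = 26
ES_Permits = 13; EF_Permits = 13+12 = 25
ES_Catering order = max(EF_Vendor contracts=26, EF_Permits=25) = 26; EF_Catering order = 26+14 = 40
Expected project duration μ = 40 hours. Critical path: Venue booking → Vendor contracts → Catering order.

Variances on critical path: σ²_Venue booking=2.778, σ²_Vendor contracts=2.778, σ²_Catering order=5.444.
Largest is σ²_Catering order = 5.444.

Catering order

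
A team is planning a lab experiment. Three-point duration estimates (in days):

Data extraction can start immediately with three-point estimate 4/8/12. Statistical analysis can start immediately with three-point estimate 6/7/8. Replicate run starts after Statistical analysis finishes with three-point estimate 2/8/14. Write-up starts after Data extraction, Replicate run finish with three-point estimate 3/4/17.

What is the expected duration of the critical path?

te_Data extraction = (4 + 4·8 + 12)/6 = 48/6 = 8
te_Statistical analysis = (6 + 4·7 + 8)/6 = 42/6 = 7
te_Replicate run = (2 + 4·8 + 14)/6 = 48/6 = 8
te_Write-up = (3 + 4·4 + 17)/6 = 36/6 = 6

Forward pass:
ES_Data extraction = 0; EF_Data extraction = 8
ES_Statistical analysis = 0; EF_Statistical analysis = 7
ES_Replicate run = 7; EF_Replicate run = 7+8 = 15
ES_Write-up = max(EF_Data extraction=8, EF_Replicate run=15) = 15; EF_Write-up = 15+6 = 21
Expected project duration μ = 21 days. Critical path: Statistical analysis → Replicate run → Write-up.

21 days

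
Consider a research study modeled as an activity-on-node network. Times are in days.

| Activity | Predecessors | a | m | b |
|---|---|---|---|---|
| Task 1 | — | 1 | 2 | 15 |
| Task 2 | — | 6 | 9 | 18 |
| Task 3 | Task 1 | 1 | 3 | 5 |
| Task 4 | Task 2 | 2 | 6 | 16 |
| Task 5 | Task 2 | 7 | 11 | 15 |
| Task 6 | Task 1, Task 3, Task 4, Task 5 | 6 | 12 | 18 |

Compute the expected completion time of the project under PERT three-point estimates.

33 days

te_Task 1 = (1 + 4·2 + 15)/6 = 24/6 = 4
te_Task 2 = (6 + 4·9 + 18)/6 = 60/6 = 10
te_Task 3 = (1 + 4·3 + 5)/6 = 18/6 = 3
te_Task 4 = (2 + 4·6 + 16)/6 = 42/6 = 7
te_Task 5 = (7 + 4·11 + 15)/6 = 66/6 = 11
te_Task 6 = (6 + 4·12 + 18)/6 = 72/6 = 12

Forward pass:
ES_Task 1 = 0; EF_Task 1 = 4
ES_Task 2 = 0; EF_Task 2 = 10
ES_Task 3 = 4; EF_Task 3 = 4+3 = 7
ES_Task 4 = 10; EF_Task 4 = 10+7 = 17
ES_Task 5 = 10; EF_Task 5 = 10+11 = 21
ES_Task 6 = max(EF_Task 1=4, EF_Task 3=7, EF_Task 4=17, EF_Task 5=21) = 21; EF_Task 6 = 21+12 = 33
Expected project duration μ = 33 days. Critical path: Task 2 → Task 5 → Task 6.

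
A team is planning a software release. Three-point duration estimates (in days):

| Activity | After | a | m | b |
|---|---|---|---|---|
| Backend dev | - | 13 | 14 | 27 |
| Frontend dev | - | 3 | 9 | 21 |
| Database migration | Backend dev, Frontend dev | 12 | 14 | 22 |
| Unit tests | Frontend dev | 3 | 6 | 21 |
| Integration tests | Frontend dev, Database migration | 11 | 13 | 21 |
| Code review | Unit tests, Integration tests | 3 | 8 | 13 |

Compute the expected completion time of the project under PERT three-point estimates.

53 days

te_Backend dev = (13 + 4·14 + 27)/6 = 96/6 = 16
te_Frontend dev = (3 + 4·9 + 21)/6 = 60/6 = 10
te_Database migration = (12 + 4·14 + 22)/6 = 90/6 = 15
te_Unit tests = (3 + 4·6 + 21)/6 = 48/6 = 8
te_Integration tests = (11 + 4·13 + 21)/6 = 84/6 = 14
te_Code review = (3 + 4·8 + 13)/6 = 48/6 = 8

Forward pass:
ES_Backend dev = 0; EF_Backend dev = 16
ES_Frontend dev = 0; EF_Frontend dev = 10
ES_Database migration = max(EF_Backend dev=16, EF_Frontend dev=10) = 16; EF_Database migration = 16+15 = 31
ES_Unit tests = 10; EF_Unit tests = 10+8 = 18
ES_Integration tests = max(EF_Frontend dev=10, EF_Database migration=31) = 31; EF_Integration tests = 31+14 = 45
ES_Code review = max(EF_Unit tests=18, EF_Integration tests=45) = 45; EF_Code review = 45+8 = 53
Expected project duration μ = 53 days. Critical path: Backend dev → Database migration → Integration tests → Code review.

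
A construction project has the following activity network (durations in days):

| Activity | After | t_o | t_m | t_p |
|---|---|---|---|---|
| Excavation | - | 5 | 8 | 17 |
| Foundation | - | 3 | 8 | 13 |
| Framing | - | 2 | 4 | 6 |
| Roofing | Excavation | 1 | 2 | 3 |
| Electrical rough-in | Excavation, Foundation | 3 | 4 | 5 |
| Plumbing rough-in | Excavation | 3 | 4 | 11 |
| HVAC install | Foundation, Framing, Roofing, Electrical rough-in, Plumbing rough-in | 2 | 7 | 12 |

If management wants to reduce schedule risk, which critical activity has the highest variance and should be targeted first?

Excavation

te_Excavation = (5 + 4·8 + 17)/6 = 54/6 = 9; σ²_Excavation = ((17−5)/6)² = 4.000
te_Foundation = (3 + 4·8 + 13)/6 = 48/6 = 8; σ²_Foundation = ((13−3)/6)² = 2.778
te_Framing = (2 + 4·4 + 6)/6 = 24/6 = 4; σ²_Framing = ((6−2)/6)² = 0.444
te_Roofing = (1 + 4·2 + 3)/6 = 12/6 = 2; σ²_Roofing = ((3−1)/6)² = 0.111
te_Electrical rough-in = (3 + 4·4 + 5)/6 = 24/6 = 4; σ²_Electrical rough-in = ((5−3)/6)² = 0.111
te_Plumbing rough-in = (3 + 4·4 + 11)/6 = 30/6 = 5; σ²_Plumbing rough-in = ((11−3)/6)² = 1.778
te_HVAC install = (2 + 4·7 + 12)/6 = 42/6 = 7; σ²_HVAC install = ((12−2)/6)² = 2.778

Forward pass:
ES_Excavation = 0; EF_Excavation = 9
ES_Foundation = 0; EF_Foundation = 8
ES_Framing = 0; EF_Framing = 4
ES_Roofing = 9; EF_Roofing = 9+2 = 11
ES_Electrical rough-in = max(EF_Excavation=9, EF_Foundation=8) = 9; EF_Electrical rough-in = 9+4 = 13
ES_Plumbing rough-in = 9; EF_Plumbing rough-in = 9+5 = 14
ES_HVAC install = max(EF_Foundation=8, EF_Framing=4, EF_Roofing=11, EF_Electrical rough-in=13, EF_Plumbing rough-in=14) = 14; EF_HVAC install = 14+7 = 21
Expected project duration μ = 21 days. Critical path: Excavation → Plumbing rough-in → HVAC install.

Variances on critical path: σ²_Excavation=4.000, σ²_Plumbing rough-in=1.778, σ²_HVAC install=2.778.
Largest is σ²_Excavation = 4.000.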